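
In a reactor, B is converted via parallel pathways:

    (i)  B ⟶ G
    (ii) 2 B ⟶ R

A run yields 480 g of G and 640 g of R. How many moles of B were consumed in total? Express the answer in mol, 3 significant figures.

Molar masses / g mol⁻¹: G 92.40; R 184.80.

12.1 mol

n(G) = 480 / 92.40 = 5.195 mol
n(R) = 640 / 184.80 = 3.463 mol
n(B) via (i) = (1/1)×5.195 = 5.195 mol
n(B) via (ii) = (2/1)×3.463 = 6.926 mol
total n(B) = 5.195 + 6.926 = 12.12 mol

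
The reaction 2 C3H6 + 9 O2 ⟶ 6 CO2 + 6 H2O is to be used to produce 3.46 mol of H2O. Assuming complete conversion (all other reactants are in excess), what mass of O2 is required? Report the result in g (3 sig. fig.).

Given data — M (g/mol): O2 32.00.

n(H2O) = 3.460 mol
n(O2) = (9/6) × 3.460 = 5.190 mol
mass = 5.190 × 32.00 = 166.1 g

166 g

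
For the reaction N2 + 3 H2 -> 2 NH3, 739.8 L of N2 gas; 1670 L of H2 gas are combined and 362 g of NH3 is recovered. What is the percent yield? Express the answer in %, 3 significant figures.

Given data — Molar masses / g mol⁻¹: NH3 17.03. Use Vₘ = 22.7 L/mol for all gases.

43.3 %

n(N2) = 739.8 / 22.7 = 32.59 mol
n(H2) = 1670 / 22.7 = 73.57 mol
n/ν → N2: 32.59, H2: 24.52; H2 is limiting.
theoretical n(NH3) = (2/3) × 73.57 = 49.05 mol → 835.3 g
% yield = 362 / 835.3 × 100 = 43.34 %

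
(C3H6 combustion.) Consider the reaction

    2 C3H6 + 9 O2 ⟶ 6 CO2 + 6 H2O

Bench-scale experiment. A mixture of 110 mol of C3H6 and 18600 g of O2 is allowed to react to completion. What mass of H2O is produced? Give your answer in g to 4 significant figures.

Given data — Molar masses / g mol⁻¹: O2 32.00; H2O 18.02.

5947 g

n(C3H6) = 110.0 mol
n(O2) = 18600 / 32.00 = 581.3 mol
n/ν for C3H6 = 110.0/2 = 55.00
n/ν for O2 = 581.3/9 = 64.59
Smallest n/ν is C3H6 → limiting reagent.
n(H2O) = (6/2) × 110.0 = 330.0 mol
mass = 330.0 × 18.02 = 5947 g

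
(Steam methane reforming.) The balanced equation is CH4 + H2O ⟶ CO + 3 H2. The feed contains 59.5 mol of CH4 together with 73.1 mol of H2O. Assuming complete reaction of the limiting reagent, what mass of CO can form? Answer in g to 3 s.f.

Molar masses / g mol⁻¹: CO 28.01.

n(CH4) = 59.50 mol
n(H2O) = 73.10 mol
n/ν → CH4: 59.50, H2O: 73.10; CH4 is limiting.
n(CO) = (1/1) × 59.50 = 59.50 mol
mass = 59.50 × 28.01 = 1667 g

1670 g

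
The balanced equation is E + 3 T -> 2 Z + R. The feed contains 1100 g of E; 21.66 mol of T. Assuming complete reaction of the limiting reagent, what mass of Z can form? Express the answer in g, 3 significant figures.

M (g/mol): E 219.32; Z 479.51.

4810 g

n(E) = 1100 / 219.32 = 5.016 mol
n(T) = 21.66 mol
n/ν for E = 5.016/1 = 5.016
n/ν for T = 21.66/3 = 7.220
Smallest n/ν is E → limiting reagent.
n(Z) = (2/1) × 5.016 = 10.03 mol
mass = 10.03 × 479.51 = 4809 g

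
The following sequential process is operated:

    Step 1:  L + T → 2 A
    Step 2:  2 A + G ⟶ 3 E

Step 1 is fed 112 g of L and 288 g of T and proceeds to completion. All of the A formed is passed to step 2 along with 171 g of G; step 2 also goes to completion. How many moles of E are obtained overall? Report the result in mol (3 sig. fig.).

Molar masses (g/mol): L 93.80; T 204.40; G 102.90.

Step 1:
n(L) = 112.0 / 93.80 = 1.194 mol
n(T) = 288.0 / 204.40 = 1.409 mol
n/ν for L = 1.194/1 = 1.194
n/ν for T = 1.409/1 = 1.409
Smallest n/ν is L → limiting reagent.
n(A) produced = (2/1) × 1.194 = 2.388 mol
Step 2:
n(A) available = 2.388 mol
n(G) = 171.0 / 102.90 = 1.662 mol
n/ν for A = 2.388/2 = 1.194
n/ν for G = 1.662/1 = 1.662
Smallest n/ν is A → limiting reagent.
n(E) = (3/2) × 2.388 = 3.582 mol

3.58 mol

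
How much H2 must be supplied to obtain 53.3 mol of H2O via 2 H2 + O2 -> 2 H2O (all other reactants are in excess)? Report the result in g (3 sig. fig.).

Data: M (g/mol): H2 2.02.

n(H2O) = 53.30 mol
n(H2) = (2/2) × 53.30 = 53.30 mol
mass = 53.30 × 2.02 = 107.7 g

108 g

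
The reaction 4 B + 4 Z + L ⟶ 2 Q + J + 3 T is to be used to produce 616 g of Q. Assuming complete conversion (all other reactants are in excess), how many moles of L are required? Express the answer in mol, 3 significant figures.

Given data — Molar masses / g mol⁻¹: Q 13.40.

23.0 mol

n(Q) = 616 / 13.40 = 45.97 mol
n(L) = (1/2) × 45.97 = 22.99 mol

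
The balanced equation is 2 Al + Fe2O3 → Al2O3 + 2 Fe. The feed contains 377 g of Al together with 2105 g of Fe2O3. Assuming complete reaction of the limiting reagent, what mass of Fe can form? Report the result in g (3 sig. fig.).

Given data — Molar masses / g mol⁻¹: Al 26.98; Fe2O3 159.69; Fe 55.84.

780 g

n(Al) = 377.0 / 26.98 = 13.97 mol
n(Fe2O3) = 2105 / 159.69 = 13.18 mol
n/ν → Al: 6.985, Fe2O3: 13.18; Al is limiting.
n(Fe) = (2/2) × 13.97 = 13.97 mol
mass = 13.97 × 55.84 = 780.1 g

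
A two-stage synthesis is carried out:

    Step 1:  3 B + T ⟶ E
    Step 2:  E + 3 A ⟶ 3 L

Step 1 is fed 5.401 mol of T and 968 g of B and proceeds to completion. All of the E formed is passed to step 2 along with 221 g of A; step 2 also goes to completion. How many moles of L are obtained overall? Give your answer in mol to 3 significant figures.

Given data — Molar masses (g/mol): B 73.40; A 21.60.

Step 1:
n(T) = 5.401 mol
n(B) = 968.0 / 73.40 = 13.19 mol
n/ν for T = 5.401/1 = 5.401
n/ν for B = 13.19/3 = 4.397
Smallest n/ν is B → limiting reagent.
n(E) produced = (1/3) × 13.19 = 4.397 mol
Step 2:
n(E) available = 4.397 mol
n(A) = 221.0 / 21.60 = 10.23 mol
n/ν for E = 4.397/1 = 4.397
n/ν for A = 10.23/3 = 3.410
Smallest n/ν is A → limiting reagent.
n(L) = (3/3) × 10.23 = 10.23 mol

10.2 mol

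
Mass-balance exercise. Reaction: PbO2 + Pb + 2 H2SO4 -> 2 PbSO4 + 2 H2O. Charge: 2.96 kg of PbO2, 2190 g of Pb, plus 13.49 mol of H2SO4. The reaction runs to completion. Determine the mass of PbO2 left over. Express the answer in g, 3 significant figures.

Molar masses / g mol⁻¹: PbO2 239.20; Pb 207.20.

n(PbO2) = 2.960×1000 / 239.20 = 12.37 mol
n(Pb) = 2190 / 207.20 = 10.57 mol
n(H2SO4) = 13.49 mol
n/ν for PbO2 = 12.37/1 = 12.37
n/ν for Pb = 10.57/1 = 10.57
n/ν for H2SO4 = 13.49/2 = 6.745
Smallest n/ν is H2SO4 → limiting reagent.
PbO2 consumed = (1/2) × 13.49 = 6.745 mol
PbO2 remaining = 12.37 − 6.745 = 5.625 mol
mass = 5.625 × 239.20 = 1346 g

1350 g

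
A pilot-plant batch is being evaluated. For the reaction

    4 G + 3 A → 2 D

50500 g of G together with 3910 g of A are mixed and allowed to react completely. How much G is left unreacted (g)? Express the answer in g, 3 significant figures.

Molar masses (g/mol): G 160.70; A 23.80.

n(G) = 50500 / 160.70 = 314.3 mol
n(A) = 3910 / 23.80 = 164.3 mol
n/ν for G = 314.3/4 = 78.58
n/ν for A = 164.3/3 = 54.77
Smallest n/ν is A → limiting reagent.
G consumed = (4/3) × 164.3 = 219.1 mol
G remaining = 314.3 − 219.1 = 95.20 mol
mass = 95.20 × 160.70 = 15300 g

15300 g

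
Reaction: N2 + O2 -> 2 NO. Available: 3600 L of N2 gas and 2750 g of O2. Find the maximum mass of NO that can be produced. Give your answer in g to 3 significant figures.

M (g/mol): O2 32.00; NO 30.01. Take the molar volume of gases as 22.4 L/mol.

5160 g

n(N2) = 3600 / 22.4 = 160.7 mol
n(O2) = 2750 / 32.00 = 85.94 mol
n/ν for N2 = 160.7/1 = 160.7
n/ν for O2 = 85.94/1 = 85.94
Smallest n/ν is O2 → limiting reagent.
n(NO) = (2/1) × 85.94 = 171.9 mol
mass = 171.9 × 30.01 = 5159 g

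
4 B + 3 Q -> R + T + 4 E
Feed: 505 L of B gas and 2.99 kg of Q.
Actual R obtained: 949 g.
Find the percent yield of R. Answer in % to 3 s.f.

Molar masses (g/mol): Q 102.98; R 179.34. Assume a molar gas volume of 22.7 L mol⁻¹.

n(B) = 505.0 / 22.7 = 22.25 mol
n(Q) = 2.990×1000 / 102.98 = 29.03 mol
n/ν for B = 22.25/4 = 5.563
n/ν for Q = 29.03/3 = 9.677
Smallest n/ν is B → limiting reagent.
theoretical n(R) = (1/4) × 22.25 = 5.563 mol → 997.7 g
% yield = 949 / 997.7 × 100 = 95.12 %

95.1 %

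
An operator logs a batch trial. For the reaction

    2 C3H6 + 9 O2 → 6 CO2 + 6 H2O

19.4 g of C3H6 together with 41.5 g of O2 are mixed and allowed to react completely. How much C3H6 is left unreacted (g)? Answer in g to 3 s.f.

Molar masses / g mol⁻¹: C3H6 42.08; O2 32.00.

n(C3H6) = 19.40 / 42.08 = 0.4610 mol
n(O2) = 41.50 / 32.00 = 1.297 mol
n/ν for C3H6 = 0.4610/2 = 0.2305
n/ν for O2 = 1.297/9 = 0.1441
Smallest n/ν is O2 → limiting reagent.
C3H6 consumed = (2/9) × 1.297 = 0.2882 mol
C3H6 remaining = 0.4610 − 0.2882 = 0.1728 mol
mass = 0.1728 × 42.08 = 7.271 g

7.27 g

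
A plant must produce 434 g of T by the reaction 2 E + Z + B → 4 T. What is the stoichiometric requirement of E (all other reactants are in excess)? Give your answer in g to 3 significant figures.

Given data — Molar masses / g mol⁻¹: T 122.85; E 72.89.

n(T) = 434 / 122.85 = 3.533 mol
n(E) = (2/4) × 3.533 = 1.767 mol
mass = 1.767 × 72.89 = 128.8 g

129 g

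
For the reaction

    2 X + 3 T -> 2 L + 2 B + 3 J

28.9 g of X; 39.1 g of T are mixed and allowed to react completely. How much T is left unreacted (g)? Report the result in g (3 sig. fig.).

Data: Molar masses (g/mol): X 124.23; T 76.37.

n(X) = 28.90 / 124.23 = 0.2326 mol
n(T) = 39.10 / 76.37 = 0.5120 mol
n/ν for X = 0.2326/2 = 0.1163
n/ν for T = 0.5120/3 = 0.1707
Smallest n/ν is X → limiting reagent.
T consumed = (3/2) × 0.2326 = 0.3489 mol
T remaining = 0.5120 − 0.3489 = 0.1631 mol
mass = 0.1631 × 76.37 = 12.46 g

12.5 g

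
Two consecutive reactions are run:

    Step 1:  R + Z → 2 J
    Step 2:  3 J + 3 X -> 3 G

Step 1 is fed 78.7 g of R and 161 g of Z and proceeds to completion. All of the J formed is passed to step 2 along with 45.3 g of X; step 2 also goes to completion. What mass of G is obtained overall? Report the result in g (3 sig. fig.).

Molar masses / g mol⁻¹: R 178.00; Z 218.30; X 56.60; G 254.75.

Step 1:
n(R) = 78.70 / 178.00 = 0.4421 mol
n(Z) = 161.0 / 218.30 = 0.7375 mol
n/ν for R = 0.4421/1 = 0.4421
n/ν for Z = 0.7375/1 = 0.7375
Smallest n/ν is R → limiting reagent.
n(J) produced = (2/1) × 0.4421 = 0.8842 mol
Step 2:
n(J) available = 0.8842 mol
n(X) = 45.30 / 56.60 = 0.8004 mol
n/ν for J = 0.8842/3 = 0.2947
n/ν for X = 0.8004/3 = 0.2668
Smallest n/ν is X → limiting reagent.
n(G) = (3/3) × 0.8004 = 0.8004 mol
mass = 0.8004 × 254.75 = 203.9 g

204 g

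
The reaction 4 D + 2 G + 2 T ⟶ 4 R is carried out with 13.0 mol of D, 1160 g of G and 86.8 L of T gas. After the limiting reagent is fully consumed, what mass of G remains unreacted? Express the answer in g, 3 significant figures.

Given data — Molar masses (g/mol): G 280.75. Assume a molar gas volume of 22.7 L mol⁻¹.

86.5 g

n(D) = 13.00 mol
n(G) = 1160 / 280.75 = 4.132 mol
n(T) = 86.80 / 22.7 = 3.824 mol
n/ν → D: 3.250, G: 2.066, T: 1.912; T is limiting.
G consumed = (2/2) × 3.824 = 3.824 mol
G remaining = 4.132 − 3.824 = 0.3080 mol
mass = 0.3080 × 280.75 = 86.47 g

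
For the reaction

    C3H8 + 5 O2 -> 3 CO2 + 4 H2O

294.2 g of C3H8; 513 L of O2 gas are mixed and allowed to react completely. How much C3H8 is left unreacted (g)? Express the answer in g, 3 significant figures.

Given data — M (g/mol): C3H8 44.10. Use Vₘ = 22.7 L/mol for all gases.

94.9 g

n(C3H8) = 294.2 / 44.10 = 6.671 mol
n(O2) = 513.0 / 22.7 = 22.60 mol
n/ν for C3H8 = 6.671/1 = 6.671
n/ν for O2 = 22.60/5 = 4.520
Smallest n/ν is O2 → limiting reagent.
C3H8 consumed = (1/5) × 22.60 = 4.520 mol
C3H8 remaining = 6.671 − 4.520 = 2.151 mol
mass = 2.151 × 44.10 = 94.86 g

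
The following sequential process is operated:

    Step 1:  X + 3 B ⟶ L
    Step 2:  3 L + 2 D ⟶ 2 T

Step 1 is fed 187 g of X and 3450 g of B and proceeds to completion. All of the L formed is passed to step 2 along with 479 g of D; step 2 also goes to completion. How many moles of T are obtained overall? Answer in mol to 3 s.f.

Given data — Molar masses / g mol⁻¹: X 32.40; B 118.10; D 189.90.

2.52 mol

Step 1:
n(X) = 187.0 / 32.40 = 5.772 mol
n(B) = 3450 / 118.10 = 29.21 mol
n/ν → X: 5.772, B: 9.737; X is limiting.
n(L) produced = (1/1) × 5.772 = 5.772 mol
Step 2:
n(L) available = 5.772 mol
n(D) = 479.0 / 189.90 = 2.522 mol
n/ν → L: 1.924, D: 1.261; D is limiting.
n(T) = (2/2) × 2.522 = 2.522 mol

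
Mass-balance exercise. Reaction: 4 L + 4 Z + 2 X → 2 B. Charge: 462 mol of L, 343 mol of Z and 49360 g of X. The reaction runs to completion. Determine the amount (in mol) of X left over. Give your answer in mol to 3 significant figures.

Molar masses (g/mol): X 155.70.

n(L) = 462.0 mol
n(Z) = 343.0 mol
n(X) = 49360 / 155.70 = 317.0 mol
n/ν for L = 462.0/4 = 115.5
n/ν for Z = 343.0/4 = 85.75
n/ν for X = 317.0/2 = 158.5
Smallest n/ν is Z → limiting reagent.
X consumed = (2/4) × 343.0 = 171.5 mol
X remaining = 317.0 − 171.5 = 145.5 mol

146 mol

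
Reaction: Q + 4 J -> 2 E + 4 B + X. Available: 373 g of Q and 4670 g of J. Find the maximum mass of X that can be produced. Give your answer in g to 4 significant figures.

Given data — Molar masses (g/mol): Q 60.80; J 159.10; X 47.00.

288.3 g

n(Q) = 373.0 / 60.80 = 6.135 mol
n(J) = 4670 / 159.10 = 29.35 mol
n/ν for Q = 6.135/1 = 6.135
n/ν for J = 29.35/4 = 7.338
Smallest n/ν is Q → limiting reagent.
n(X) = (1/1) × 6.135 = 6.135 mol
mass = 6.135 × 47.00 = 288.3 g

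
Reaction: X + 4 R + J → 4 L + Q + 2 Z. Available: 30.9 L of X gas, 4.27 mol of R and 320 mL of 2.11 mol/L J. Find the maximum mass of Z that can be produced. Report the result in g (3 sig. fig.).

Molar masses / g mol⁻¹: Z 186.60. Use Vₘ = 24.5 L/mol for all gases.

252 g

n(X) = 30.90 / 24.5 = 1.261 mol
n(R) = 4.270 mol
n(J) = 2.11 × 320.0/1000 = 0.6752 mol
n/ν for X = 1.261/1 = 1.261
n/ν for R = 4.270/4 = 1.068
n/ν for J = 0.6752/1 = 0.6752
Smallest n/ν is J → limiting reagent.
n(Z) = (2/1) × 0.6752 = 1.350 mol
mass = 1.350 × 186.60 = 251.9 g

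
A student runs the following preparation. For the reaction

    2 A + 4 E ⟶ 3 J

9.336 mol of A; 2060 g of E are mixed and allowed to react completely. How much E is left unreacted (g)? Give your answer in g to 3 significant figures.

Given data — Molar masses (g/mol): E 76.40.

633 g

n(A) = 9.336 mol
n(E) = 2060 / 76.40 = 26.96 mol
n/ν for A = 9.336/2 = 4.668
n/ν for E = 26.96/4 = 6.740
Smallest n/ν is A → limiting reagent.
E consumed = (4/2) × 9.336 = 18.67 mol
E remaining = 26.96 − 18.67 = 8.290 mol
mass = 8.290 × 76.40 = 633.4 g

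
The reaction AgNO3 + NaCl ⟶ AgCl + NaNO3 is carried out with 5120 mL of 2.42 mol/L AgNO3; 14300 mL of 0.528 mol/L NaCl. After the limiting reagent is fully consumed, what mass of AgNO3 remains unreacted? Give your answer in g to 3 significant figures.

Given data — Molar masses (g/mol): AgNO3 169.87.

n(AgNO3) = 2.42 × 5120/1000 = 12.39 mol
n(NaCl) = 0.528 × 14300/1000 = 7.550 mol
n/ν → AgNO3: 12.39, NaCl: 7.550; NaCl is limiting.
AgNO3 consumed = (1/1) × 7.550 = 7.550 mol
AgNO3 remaining = 12.39 − 7.550 = 4.840 mol
mass = 4.840 × 169.87 = 822.2 g

822 g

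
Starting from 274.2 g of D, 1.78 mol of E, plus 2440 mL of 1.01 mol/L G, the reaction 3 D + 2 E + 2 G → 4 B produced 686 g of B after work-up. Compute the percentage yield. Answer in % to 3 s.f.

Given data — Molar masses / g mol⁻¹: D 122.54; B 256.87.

n(D) = 274.2 / 122.54 = 2.238 mol
n(E) = 1.780 mol
n(G) = 1.01 × 2440/1000 = 2.464 mol
n/ν for D = 2.238/3 = 0.7460
n/ν for E = 1.780/2 = 0.8900
n/ν for G = 2.464/2 = 1.232
Smallest n/ν is D → limiting reagent.
theoretical n(B) = (4/3) × 2.238 = 2.984 mol → 766.5 g
% yield = 686 / 766.5 × 100 = 89.50 %

89.5 %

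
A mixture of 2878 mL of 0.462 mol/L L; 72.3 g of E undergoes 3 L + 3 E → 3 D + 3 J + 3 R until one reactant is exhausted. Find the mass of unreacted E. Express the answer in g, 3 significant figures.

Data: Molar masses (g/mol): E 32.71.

28.8 g

n(L) = 0.462 × 2878/1000 = 1.330 mol
n(E) = 72.30 / 32.71 = 2.210 mol
n/ν for L = 1.330/3 = 0.4433
n/ν for E = 2.210/3 = 0.7367
Smallest n/ν is L → limiting reagent.
E consumed = (3/3) × 1.330 = 1.330 mol
E remaining = 2.210 − 1.330 = 0.8800 mol
mass = 0.8800 × 32.71 = 28.78 g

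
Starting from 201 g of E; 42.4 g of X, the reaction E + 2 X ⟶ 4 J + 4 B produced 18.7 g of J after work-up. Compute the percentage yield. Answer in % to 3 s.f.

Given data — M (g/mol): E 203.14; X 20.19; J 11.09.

42.6 %

n(E) = 201.0 / 203.14 = 0.9895 mol
n(X) = 42.40 / 20.19 = 2.100 mol
n/ν for E = 0.9895/1 = 0.9895
n/ν for X = 2.100/2 = 1.050
Smallest n/ν is E → limiting reagent.
theoretical n(J) = (4/1) × 0.9895 = 3.958 mol → 43.89 g
% yield = 18.7 / 43.89 × 100 = 42.61 %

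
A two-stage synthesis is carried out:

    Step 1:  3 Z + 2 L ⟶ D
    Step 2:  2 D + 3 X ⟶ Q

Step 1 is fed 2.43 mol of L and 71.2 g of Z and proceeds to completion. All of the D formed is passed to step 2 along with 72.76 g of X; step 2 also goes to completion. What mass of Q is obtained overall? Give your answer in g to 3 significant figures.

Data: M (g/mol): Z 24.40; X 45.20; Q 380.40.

185 g

Step 1:
n(L) = 2.430 mol
n(Z) = 71.20 / 24.40 = 2.918 mol
n/ν for L = 2.430/2 = 1.215
n/ν for Z = 2.918/3 = 0.9727
Smallest n/ν is Z → limiting reagent.
n(D) produced = (1/3) × 2.918 = 0.9727 mol
Step 2:
n(D) available = 0.9727 mol
n(X) = 72.76 / 45.20 = 1.610 mol
n/ν for D = 0.9727/2 = 0.4864
n/ν for X = 1.610/3 = 0.5367
Smallest n/ν is D → limiting reagent.
n(Q) = (1/2) × 0.9727 = 0.4864 mol
mass = 0.4864 × 380.40 = 185.0 g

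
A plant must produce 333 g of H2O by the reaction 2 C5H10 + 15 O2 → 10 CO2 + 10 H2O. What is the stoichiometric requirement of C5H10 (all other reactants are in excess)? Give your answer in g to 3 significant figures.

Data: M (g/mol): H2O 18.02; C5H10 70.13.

n(H2O) = 333 / 18.02 = 18.48 mol
n(C5H10) = (2/10) × 18.48 = 3.696 mol
mass = 3.696 × 70.13 = 259.2 g

259 g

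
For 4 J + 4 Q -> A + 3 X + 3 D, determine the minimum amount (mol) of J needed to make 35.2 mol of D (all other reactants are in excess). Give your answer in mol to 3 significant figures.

n(D) = 35.20 mol
n(J) = (4/3) × 35.20 = 46.93 mol

46.9 mol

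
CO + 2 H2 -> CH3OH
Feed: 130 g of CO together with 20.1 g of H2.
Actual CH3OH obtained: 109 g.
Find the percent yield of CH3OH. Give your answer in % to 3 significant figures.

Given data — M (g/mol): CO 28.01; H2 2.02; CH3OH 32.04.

73.3 %

n(CO) = 130.0 / 28.01 = 4.641 mol
n(H2) = 20.10 / 2.02 = 9.950 mol
n/ν for CO = 4.641/1 = 4.641
n/ν for H2 = 9.950/2 = 4.975
Smallest n/ν is CO → limiting reagent.
theoretical n(CH3OH) = (1/1) × 4.641 = 4.641 mol → 148.7 g
% yield = 109 / 148.7 × 100 = 73.30 %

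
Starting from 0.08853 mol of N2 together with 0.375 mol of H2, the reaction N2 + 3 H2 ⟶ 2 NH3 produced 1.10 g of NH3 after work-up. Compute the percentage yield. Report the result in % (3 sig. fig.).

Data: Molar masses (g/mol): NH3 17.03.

36.5 %

n(N2) = 0.08853 mol
n(H2) = 0.3750 mol
n/ν → N2: 0.08853, H2: 0.1250; N2 is limiting.
theoretical n(NH3) = (2/1) × 0.08853 = 0.1771 mol → 3.016 g
% yield = 1.10 / 3.016 × 100 = 36.47 %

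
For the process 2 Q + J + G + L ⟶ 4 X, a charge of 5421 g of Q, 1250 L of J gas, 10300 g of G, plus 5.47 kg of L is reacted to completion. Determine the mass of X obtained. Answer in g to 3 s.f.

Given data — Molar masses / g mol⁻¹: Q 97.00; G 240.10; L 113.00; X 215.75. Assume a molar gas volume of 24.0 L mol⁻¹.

n(Q) = 5421 / 97.00 = 55.89 mol
n(J) = 1250 / 24.0 = 52.08 mol
n(G) = 10300 / 240.10 = 42.90 mol
n(L) = 5.470×1000 / 113.00 = 48.41 mol
n/ν for Q = 55.89/2 = 27.95
n/ν for J = 52.08/1 = 52.08
n/ν for G = 42.90/1 = 42.90
n/ν for L = 48.41/1 = 48.41
Smallest n/ν is Q → limiting reagent.
n(X) = (4/2) × 55.89 = 111.8 mol
mass = 111.8 × 215.75 = 24120 g

24100 g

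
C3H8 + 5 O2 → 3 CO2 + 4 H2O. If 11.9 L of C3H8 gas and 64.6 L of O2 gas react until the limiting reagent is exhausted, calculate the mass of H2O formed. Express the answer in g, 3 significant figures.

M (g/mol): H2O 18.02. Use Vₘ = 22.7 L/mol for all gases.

37.8 g

n(C3H8) = 11.90 / 22.7 = 0.5242 mol
n(O2) = 64.60 / 22.7 = 2.846 mol
n/ν for C3H8 = 0.5242/1 = 0.5242
n/ν for O2 = 2.846/5 = 0.5692
Smallest n/ν is C3H8 → limiting reagent.
n(H2O) = (4/1) × 0.5242 = 2.097 mol
mass = 2.097 × 18.02 = 37.79 g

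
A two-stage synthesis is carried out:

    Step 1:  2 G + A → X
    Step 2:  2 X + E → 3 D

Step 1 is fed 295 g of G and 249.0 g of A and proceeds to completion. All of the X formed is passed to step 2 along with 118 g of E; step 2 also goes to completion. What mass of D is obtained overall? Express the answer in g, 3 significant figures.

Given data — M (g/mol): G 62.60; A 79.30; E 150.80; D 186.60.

Step 1:
n(G) = 295.0 / 62.60 = 4.712 mol
n(A) = 249.0 / 79.30 = 3.140 mol
n/ν for G = 4.712/2 = 2.356
n/ν for A = 3.140/1 = 3.140
Smallest n/ν is G → limiting reagent.
n(X) produced = (1/2) × 4.712 = 2.356 mol
Step 2:
n(X) available = 2.356 mol
n(E) = 118.0 / 150.80 = 0.7825 mol
n/ν for X = 2.356/2 = 1.178
n/ν for E = 0.7825/1 = 0.7825
Smallest n/ν is E → limiting reagent.
n(D) = (3/1) × 0.7825 = 2.348 mol
mass = 2.348 × 186.60 = 438.1 g

438 g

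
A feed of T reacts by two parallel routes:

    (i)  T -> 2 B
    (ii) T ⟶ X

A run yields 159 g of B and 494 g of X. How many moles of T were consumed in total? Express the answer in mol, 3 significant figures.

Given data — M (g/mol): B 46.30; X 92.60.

7.05 mol

n(B) = 159 / 46.30 = 3.434 mol
n(X) = 494 / 92.60 = 5.335 mol
n(T) via (i) = (1/2)×3.434 = 1.717 mol
n(T) via (ii) = (1/1)×5.335 = 5.335 mol
total n(T) = 1.717 + 5.335 = 7.052 mol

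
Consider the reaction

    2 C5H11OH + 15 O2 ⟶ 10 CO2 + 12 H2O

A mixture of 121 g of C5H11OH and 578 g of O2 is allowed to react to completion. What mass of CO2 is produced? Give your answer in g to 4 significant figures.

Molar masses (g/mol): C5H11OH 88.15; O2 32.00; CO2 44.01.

n(C5H11OH) = 121.0 / 88.15 = 1.373 mol
n(O2) = 578.0 / 32.00 = 18.06 mol
n/ν for C5H11OH = 1.373/2 = 0.6865
n/ν for O2 = 18.06/15 = 1.204
Smallest n/ν is C5H11OH → limiting reagent.
n(CO2) = (10/2) × 1.373 = 6.865 mol
mass = 6.865 × 44.01 = 302.1 g

302.1 g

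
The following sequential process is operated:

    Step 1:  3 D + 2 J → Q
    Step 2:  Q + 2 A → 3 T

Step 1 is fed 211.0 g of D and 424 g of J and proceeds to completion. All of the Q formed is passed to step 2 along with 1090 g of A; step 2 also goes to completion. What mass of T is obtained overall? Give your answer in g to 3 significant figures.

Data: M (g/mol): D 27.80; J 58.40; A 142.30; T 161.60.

1230 g

Step 1:
n(D) = 211.0 / 27.80 = 7.590 mol
n(J) = 424.0 / 58.40 = 7.260 mol
n/ν for D = 7.590/3 = 2.530
n/ν for J = 7.260/2 = 3.630
Smallest n/ν is D → limiting reagent.
n(Q) produced = (1/3) × 7.590 = 2.530 mol
Step 2:
n(Q) available = 2.530 mol
n(A) = 1090 / 142.30 = 7.660 mol
n/ν for Q = 2.530/1 = 2.530
n/ν for A = 7.660/2 = 3.830
Smallest n/ν is Q → limiting reagent.
n(T) = (3/1) × 2.530 = 7.590 mol
mass = 7.590 × 161.60 = 1227 g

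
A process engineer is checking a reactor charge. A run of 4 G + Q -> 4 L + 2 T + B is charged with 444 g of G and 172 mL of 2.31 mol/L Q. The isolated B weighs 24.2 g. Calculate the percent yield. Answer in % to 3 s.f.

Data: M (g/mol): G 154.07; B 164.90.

n(G) = 444.0 / 154.07 = 2.882 mol
n(Q) = 2.31 × 172.0/1000 = 0.3973 mol
n/ν for G = 2.882/4 = 0.7205
n/ν for Q = 0.3973/1 = 0.3973
Smallest n/ν is Q → limiting reagent.
theoretical n(B) = (1/1) × 0.3973 = 0.3973 mol → 65.51 g
% yield = 24.2 / 65.51 × 100 = 36.94 %

36.9 %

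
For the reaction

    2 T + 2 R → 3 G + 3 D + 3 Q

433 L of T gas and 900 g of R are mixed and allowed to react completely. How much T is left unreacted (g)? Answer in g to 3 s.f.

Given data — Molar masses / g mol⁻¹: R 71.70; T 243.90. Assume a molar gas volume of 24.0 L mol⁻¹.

n(T) = 433.0 / 24.0 = 18.04 mol
n(R) = 900.0 / 71.70 = 12.55 mol
n/ν for T = 18.04/2 = 9.020
n/ν for R = 12.55/2 = 6.275
Smallest n/ν is R → limiting reagent.
T consumed = (2/2) × 12.55 = 12.55 mol
T remaining = 18.04 − 12.55 = 5.490 mol
mass = 5.490 × 243.90 = 1339 g

1340 g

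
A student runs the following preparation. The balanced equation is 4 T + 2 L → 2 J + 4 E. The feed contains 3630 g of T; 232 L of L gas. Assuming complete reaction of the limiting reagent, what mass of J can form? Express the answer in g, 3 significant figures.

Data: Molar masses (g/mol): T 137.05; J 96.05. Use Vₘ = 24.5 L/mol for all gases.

910 g

n(T) = 3630 / 137.05 = 26.49 mol
n(L) = 232.0 / 24.5 = 9.469 mol
n/ν for T = 26.49/4 = 6.623
n/ν for L = 9.469/2 = 4.735
Smallest n/ν is L → limiting reagent.
n(J) = (2/2) × 9.469 = 9.469 mol
mass = 9.469 × 96.05 = 909.5 g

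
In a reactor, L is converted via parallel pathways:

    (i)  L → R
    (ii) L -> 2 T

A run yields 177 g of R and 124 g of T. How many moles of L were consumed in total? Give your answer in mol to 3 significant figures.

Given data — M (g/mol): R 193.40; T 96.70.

n(R) = 177 / 193.40 = 0.9152 mol
n(T) = 124 / 96.70 = 1.282 mol
n(L) via (i) = (1/1)×0.9152 = 0.9152 mol
n(L) via (ii) = (1/2)×1.282 = 0.6410 mol
total n(L) = 0.9152 + 0.6410 = 1.556 mol

1.56 mol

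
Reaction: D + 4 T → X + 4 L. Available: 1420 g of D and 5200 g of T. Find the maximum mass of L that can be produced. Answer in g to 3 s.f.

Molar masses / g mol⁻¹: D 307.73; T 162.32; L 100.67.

n(D) = 1420 / 307.73 = 4.614 mol
n(T) = 5200 / 162.32 = 32.04 mol
n/ν → D: 4.614, T: 8.010; D is limiting.
n(L) = (4/1) × 4.614 = 18.46 mol
mass = 18.46 × 100.67 = 1858 g

1860 g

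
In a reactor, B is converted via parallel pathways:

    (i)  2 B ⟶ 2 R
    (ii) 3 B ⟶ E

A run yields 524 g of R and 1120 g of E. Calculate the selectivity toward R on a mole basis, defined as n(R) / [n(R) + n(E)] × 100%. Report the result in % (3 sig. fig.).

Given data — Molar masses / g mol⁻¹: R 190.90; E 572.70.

n(R) = 524 / 190.90 = 2.745 mol
n(E) = 1120 / 572.70 = 1.956 mol
selectivity = 2.745/(2.745+1.956) × 100 = 58.39 %

58.4 %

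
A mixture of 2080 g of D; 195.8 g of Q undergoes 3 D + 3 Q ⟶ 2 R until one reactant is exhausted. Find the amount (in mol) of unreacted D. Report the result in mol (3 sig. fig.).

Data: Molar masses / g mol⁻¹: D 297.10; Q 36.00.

n(D) = 2080 / 297.10 = 7.001 mol
n(Q) = 195.8 / 36.00 = 5.439 mol
n/ν for D = 7.001/3 = 2.334
n/ν for Q = 5.439/3 = 1.813
Smallest n/ν is Q → limiting reagent.
D consumed = (3/3) × 5.439 = 5.439 mol
D remaining = 7.001 − 5.439 = 1.562 mol

1.56 mol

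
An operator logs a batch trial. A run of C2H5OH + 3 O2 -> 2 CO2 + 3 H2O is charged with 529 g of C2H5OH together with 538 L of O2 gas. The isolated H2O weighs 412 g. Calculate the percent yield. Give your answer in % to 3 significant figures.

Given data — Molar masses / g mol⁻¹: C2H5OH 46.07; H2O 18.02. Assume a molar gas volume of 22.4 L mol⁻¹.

n(C2H5OH) = 529.0 / 46.07 = 11.48 mol
n(O2) = 538.0 / 22.4 = 24.02 mol
n/ν → C2H5OH: 11.48, O2: 8.007; O2 is limiting.
theoretical n(H2O) = (3/3) × 24.02 = 24.02 mol → 432.8 g
% yield = 412 / 432.8 × 100 = 95.19 %

95.2 %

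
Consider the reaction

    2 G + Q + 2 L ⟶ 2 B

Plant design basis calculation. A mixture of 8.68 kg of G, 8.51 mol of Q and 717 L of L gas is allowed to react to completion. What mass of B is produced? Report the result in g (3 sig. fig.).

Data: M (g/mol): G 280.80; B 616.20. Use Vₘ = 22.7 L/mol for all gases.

n(G) = 8.680×1000 / 280.80 = 30.91 mol
n(Q) = 8.510 mol
n(L) = 717.0 / 22.7 = 31.59 mol
n/ν for G = 30.91/2 = 15.46
n/ν for Q = 8.510/1 = 8.510
n/ν for L = 31.59/2 = 15.80
Smallest n/ν is Q → limiting reagent.
n(B) = (2/1) × 8.510 = 17.02 mol
mass = 17.02 × 616.20 = 10490 g

10500 g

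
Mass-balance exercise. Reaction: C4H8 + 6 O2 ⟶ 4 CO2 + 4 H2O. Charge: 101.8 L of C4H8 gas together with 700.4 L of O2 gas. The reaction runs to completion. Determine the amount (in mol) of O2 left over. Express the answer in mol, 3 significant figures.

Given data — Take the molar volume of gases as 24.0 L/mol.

n(C4H8) = 101.8 / 24.0 = 4.242 mol
n(O2) = 700.4 / 24.0 = 29.18 mol
n/ν for C4H8 = 4.242/1 = 4.242
n/ν for O2 = 29.18/6 = 4.863
Smallest n/ν is C4H8 → limiting reagent.
O2 consumed = (6/1) × 4.242 = 25.45 mol
O2 remaining = 29.18 − 25.45 = 3.730 mol

3.73 mol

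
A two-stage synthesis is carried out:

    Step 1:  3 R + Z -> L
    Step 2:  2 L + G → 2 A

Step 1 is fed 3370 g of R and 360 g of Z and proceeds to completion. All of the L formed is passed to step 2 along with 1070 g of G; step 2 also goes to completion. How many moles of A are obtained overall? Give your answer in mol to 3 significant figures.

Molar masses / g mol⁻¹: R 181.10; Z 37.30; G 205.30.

6.20 mol

Step 1:
n(R) = 3370 / 181.10 = 18.61 mol
n(Z) = 360.0 / 37.30 = 9.651 mol
n/ν for R = 18.61/3 = 6.203
n/ν for Z = 9.651/1 = 9.651
Smallest n/ν is R → limiting reagent.
n(L) produced = (1/3) × 18.61 = 6.203 mol
Step 2:
n(L) available = 6.203 mol
n(G) = 1070 / 205.30 = 5.212 mol
n/ν for L = 6.203/2 = 3.102
n/ν for G = 5.212/1 = 5.212
Smallest n/ν is L → limiting reagent.
n(A) = (2/2) × 6.203 = 6.203 mol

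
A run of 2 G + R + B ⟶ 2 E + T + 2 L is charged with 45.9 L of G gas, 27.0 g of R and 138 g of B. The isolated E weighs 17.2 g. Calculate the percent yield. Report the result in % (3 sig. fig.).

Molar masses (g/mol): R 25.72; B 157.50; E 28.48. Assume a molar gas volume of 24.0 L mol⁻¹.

34.5 %

n(G) = 45.90 / 24.0 = 1.913 mol
n(R) = 27.00 / 25.72 = 1.050 mol
n(B) = 138.0 / 157.50 = 0.8762 mol
n/ν → G: 0.9565, R: 1.050, B: 0.8762; B is limiting.
theoretical n(E) = (2/1) × 0.8762 = 1.752 mol → 49.90 g
% yield = 17.2 / 49.90 × 100 = 34.47 %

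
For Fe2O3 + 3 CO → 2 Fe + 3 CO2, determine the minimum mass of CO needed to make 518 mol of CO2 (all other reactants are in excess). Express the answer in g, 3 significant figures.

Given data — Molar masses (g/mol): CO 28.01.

14500 g

n(CO2) = 518.0 mol
n(CO) = (3/3) × 518.0 = 518.0 mol
mass = 518.0 × 28.01 = 14510 g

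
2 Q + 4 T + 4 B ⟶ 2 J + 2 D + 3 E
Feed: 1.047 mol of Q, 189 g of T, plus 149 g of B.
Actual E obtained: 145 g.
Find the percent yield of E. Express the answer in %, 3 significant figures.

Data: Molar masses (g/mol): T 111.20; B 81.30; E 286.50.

39.7 %

n(Q) = 1.047 mol
n(T) = 189.0 / 111.20 = 1.700 mol
n(B) = 149.0 / 81.30 = 1.833 mol
n/ν → Q: 0.5235, T: 0.4250, B: 0.4583; T is limiting.
theoretical n(E) = (3/4) × 1.700 = 1.275 mol → 365.3 g
% yield = 145 / 365.3 × 100 = 39.69 %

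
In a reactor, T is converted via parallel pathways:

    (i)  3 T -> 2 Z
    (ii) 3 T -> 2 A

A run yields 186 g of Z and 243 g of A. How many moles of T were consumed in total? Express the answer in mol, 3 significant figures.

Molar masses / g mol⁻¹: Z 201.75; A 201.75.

n(Z) = 186 / 201.75 = 0.9219 mol
n(A) = 243 / 201.75 = 1.204 mol
n(T) via (i) = (3/2)×0.9219 = 1.383 mol
n(T) via (ii) = (3/2)×1.204 = 1.806 mol
total n(T) = 1.383 + 1.806 = 3.189 mol

3.19 mol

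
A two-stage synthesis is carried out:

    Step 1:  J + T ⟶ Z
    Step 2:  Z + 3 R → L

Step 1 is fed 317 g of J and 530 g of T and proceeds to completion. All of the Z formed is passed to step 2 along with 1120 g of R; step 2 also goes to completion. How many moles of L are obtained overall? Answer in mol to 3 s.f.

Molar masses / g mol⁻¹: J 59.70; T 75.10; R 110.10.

3.39 mol

Step 1:
n(J) = 317.0 / 59.70 = 5.310 mol
n(T) = 530.0 / 75.10 = 7.057 mol
n/ν for J = 5.310/1 = 5.310
n/ν for T = 7.057/1 = 7.057
Smallest n/ν is J → limiting reagent.
n(Z) produced = (1/1) × 5.310 = 5.310 mol
Step 2:
n(Z) available = 5.310 mol
n(R) = 1120 / 110.10 = 10.17 mol
n/ν for Z = 5.310/1 = 5.310
n/ν for R = 10.17/3 = 3.390
Smallest n/ν is R → limiting reagent.
n(L) = (1/3) × 10.17 = 3.390 mol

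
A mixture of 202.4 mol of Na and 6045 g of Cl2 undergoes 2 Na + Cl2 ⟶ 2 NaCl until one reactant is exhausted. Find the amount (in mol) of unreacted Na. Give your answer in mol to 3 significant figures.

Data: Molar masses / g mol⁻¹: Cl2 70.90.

31.9 mol

n(Na) = 202.4 mol
n(Cl2) = 6045 / 70.90 = 85.26 mol
n/ν for Na = 202.4/2 = 101.2
n/ν for Cl2 = 85.26/1 = 85.26
Smallest n/ν is Cl2 → limiting reagent.
Na consumed = (2/1) × 85.26 = 170.5 mol
Na remaining = 202.4 − 170.5 = 31.90 mol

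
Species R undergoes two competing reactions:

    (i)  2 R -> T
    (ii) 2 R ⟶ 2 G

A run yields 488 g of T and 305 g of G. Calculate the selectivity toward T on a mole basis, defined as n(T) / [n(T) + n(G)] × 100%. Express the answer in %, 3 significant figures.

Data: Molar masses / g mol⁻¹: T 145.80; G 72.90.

n(T) = 488 / 145.80 = 3.347 mol
n(G) = 305 / 72.90 = 4.184 mol
selectivity = 3.347/(3.347+4.184) × 100 = 44.44 %

44.4 %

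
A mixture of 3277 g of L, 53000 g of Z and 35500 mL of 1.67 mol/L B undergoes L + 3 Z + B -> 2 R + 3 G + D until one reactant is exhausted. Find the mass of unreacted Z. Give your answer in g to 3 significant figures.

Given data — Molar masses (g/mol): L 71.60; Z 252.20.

n(L) = 3277 / 71.60 = 45.77 mol
n(Z) = 53000 / 252.20 = 210.2 mol
n(B) = 1.67 × 35500/1000 = 59.29 mol
n/ν → L: 45.77, Z: 70.07, B: 59.29; L is limiting.
Z consumed = (3/1) × 45.77 = 137.3 mol
Z remaining = 210.2 − 137.3 = 72.90 mol
mass = 72.90 × 252.20 = 18390 g

18400 g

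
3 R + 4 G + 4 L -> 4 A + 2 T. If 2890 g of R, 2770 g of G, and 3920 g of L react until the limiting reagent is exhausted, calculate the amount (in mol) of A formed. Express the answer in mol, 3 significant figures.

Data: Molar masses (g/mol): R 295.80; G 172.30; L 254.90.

13.0 mol

n(R) = 2890 / 295.80 = 9.770 mol
n(G) = 2770 / 172.30 = 16.08 mol
n(L) = 3920 / 254.90 = 15.38 mol
n/ν → R: 3.257, G: 4.020, L: 3.845; R is limiting.
n(A) = (4/3) × 9.770 = 13.03 mol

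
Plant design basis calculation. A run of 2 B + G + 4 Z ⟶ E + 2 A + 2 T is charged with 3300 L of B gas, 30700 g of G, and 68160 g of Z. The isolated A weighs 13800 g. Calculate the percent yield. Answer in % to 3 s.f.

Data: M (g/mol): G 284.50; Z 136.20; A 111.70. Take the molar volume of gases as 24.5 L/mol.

n(B) = 3300 / 24.5 = 134.7 mol
n(G) = 30700 / 284.50 = 107.9 mol
n(Z) = 68160 / 136.20 = 500.4 mol
n/ν for B = 134.7/2 = 67.35
n/ν for G = 107.9/1 = 107.9
n/ν for Z = 500.4/4 = 125.1
Smallest n/ν is B → limiting reagent.
theoretical n(A) = (2/2) × 134.7 = 134.7 mol → 15050 g
% yield = 13800 / 15050 × 100 = 91.69 %

91.7 %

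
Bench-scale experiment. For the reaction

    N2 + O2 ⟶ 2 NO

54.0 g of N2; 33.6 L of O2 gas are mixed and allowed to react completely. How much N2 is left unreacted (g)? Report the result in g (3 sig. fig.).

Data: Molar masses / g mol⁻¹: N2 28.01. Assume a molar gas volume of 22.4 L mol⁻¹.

n(N2) = 54.00 / 28.01 = 1.928 mol
n(O2) = 33.60 / 22.4 = 1.500 mol
n/ν for N2 = 1.928/1 = 1.928
n/ν for O2 = 1.500/1 = 1.500
Smallest n/ν is O2 → limiting reagent.
N2 consumed = (1/1) × 1.500 = 1.500 mol
N2 remaining = 1.928 − 1.500 = 0.4280 mol
mass = 0.4280 × 28.01 = 11.99 g

12.0 g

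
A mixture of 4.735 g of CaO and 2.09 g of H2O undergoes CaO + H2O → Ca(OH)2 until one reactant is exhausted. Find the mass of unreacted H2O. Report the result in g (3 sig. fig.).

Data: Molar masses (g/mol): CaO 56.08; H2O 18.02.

0.569 g

n(CaO) = 4.735 / 56.08 = 0.08443 mol
n(H2O) = 2.090 / 18.02 = 0.1160 mol
n/ν for CaO = 0.08443/1 = 0.08443
n/ν for H2O = 0.1160/1 = 0.1160
Smallest n/ν is CaO → limiting reagent.
H2O consumed = (1/1) × 0.08443 = 0.08443 mol
H2O remaining = 0.1160 − 0.08443 = 0.03157 mol
mass = 0.03157 × 18.02 = 0.5689 g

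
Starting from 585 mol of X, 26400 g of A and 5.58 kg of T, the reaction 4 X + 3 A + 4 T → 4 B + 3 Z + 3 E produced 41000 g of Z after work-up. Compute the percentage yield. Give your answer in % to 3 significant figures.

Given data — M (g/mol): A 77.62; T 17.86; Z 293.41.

59.6 %

n(X) = 585.0 mol
n(A) = 26400 / 77.62 = 340.1 mol
n(T) = 5.580×1000 / 17.86 = 312.4 mol
n/ν for X = 585.0/4 = 146.3
n/ν for A = 340.1/3 = 113.4
n/ν for T = 312.4/4 = 78.10
Smallest n/ν is T → limiting reagent.
theoretical n(Z) = (3/4) × 312.4 = 234.3 mol → 68750 g
% yield = 41000 / 68750 × 100 = 59.64 %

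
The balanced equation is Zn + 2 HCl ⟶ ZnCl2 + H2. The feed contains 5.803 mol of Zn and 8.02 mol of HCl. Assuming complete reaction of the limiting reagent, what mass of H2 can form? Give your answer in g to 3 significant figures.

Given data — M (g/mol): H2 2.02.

8.10 g

n(Zn) = 5.803 mol
n(HCl) = 8.020 mol
n/ν for Zn = 5.803/1 = 5.803
n/ν for HCl = 8.020/2 = 4.010
Smallest n/ν is HCl → limiting reagent.
n(H2) = (1/2) × 8.020 = 4.010 mol
mass = 4.010 × 2.02 = 8.100 g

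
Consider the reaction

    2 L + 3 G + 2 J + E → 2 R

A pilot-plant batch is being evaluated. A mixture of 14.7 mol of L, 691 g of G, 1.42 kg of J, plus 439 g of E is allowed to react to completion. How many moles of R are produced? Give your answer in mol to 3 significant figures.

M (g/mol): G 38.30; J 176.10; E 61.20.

n(L) = 14.70 mol
n(G) = 691.0 / 38.30 = 18.04 mol
n(J) = 1.420×1000 / 176.10 = 8.064 mol
n(E) = 439.0 / 61.20 = 7.173 mol
n/ν for L = 14.70/2 = 7.350
n/ν for G = 18.04/3 = 6.013
n/ν for J = 8.064/2 = 4.032
n/ν for E = 7.173/1 = 7.173
Smallest n/ν is J → limiting reagent.
n(R) = (2/2) × 8.064 = 8.064 mol

8.06 mol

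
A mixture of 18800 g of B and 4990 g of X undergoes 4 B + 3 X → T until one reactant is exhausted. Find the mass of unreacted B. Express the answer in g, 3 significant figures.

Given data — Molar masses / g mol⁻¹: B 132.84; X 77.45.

7390 g

n(B) = 18800 / 132.84 = 141.5 mol
n(X) = 4990 / 77.45 = 64.43 mol
n/ν → B: 35.38, X: 21.48; X is limiting.
B consumed = (4/3) × 64.43 = 85.91 mol
B remaining = 141.5 − 85.91 = 55.59 mol
mass = 55.59 × 132.84 = 7385 g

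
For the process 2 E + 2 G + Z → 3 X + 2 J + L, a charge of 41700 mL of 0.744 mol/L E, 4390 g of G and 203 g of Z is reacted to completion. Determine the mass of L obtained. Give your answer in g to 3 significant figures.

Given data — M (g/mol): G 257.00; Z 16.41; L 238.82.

2040 g

n(E) = 0.744 × 41700/1000 = 31.02 mol
n(G) = 4390 / 257.00 = 17.08 mol
n(Z) = 203.0 / 16.41 = 12.37 mol
n/ν for E = 31.02/2 = 15.51
n/ν for G = 17.08/2 = 8.540
n/ν for Z = 12.37/1 = 12.37
Smallest n/ν is G → limiting reagent.
n(L) = (1/2) × 17.08 = 8.540 mol
mass = 8.540 × 238.82 = 2040 g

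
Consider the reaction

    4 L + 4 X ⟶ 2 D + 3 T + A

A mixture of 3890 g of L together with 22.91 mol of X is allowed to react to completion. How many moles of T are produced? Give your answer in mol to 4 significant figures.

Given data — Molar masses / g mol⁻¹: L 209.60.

n(L) = 3890 / 209.60 = 18.56 mol
n(X) = 22.91 mol
n/ν → L: 4.640, X: 5.728; L is limiting.
n(T) = (3/4) × 18.56 = 13.92 mol

13.92 mol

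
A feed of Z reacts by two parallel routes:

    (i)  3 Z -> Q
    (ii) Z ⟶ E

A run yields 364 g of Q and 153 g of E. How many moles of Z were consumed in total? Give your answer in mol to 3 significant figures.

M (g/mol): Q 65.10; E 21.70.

n(Q) = 364 / 65.10 = 5.591 mol
n(E) = 153 / 21.70 = 7.051 mol
n(Z) via (i) = (3/1)×5.591 = 16.77 mol
n(Z) via (ii) = (1/1)×7.051 = 7.051 mol
total n(Z) = 16.77 + 7.051 = 23.82 mol

23.8 mol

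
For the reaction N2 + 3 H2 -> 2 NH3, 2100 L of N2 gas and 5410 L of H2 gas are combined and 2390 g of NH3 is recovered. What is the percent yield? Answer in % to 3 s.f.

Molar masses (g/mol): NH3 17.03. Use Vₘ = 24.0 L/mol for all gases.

93.4 %

n(N2) = 2100 / 24.0 = 87.50 mol
n(H2) = 5410 / 24.0 = 225.4 mol
n/ν for N2 = 87.50/1 = 87.50
n/ν for H2 = 225.4/3 = 75.13
Smallest n/ν is H2 → limiting reagent.
theoretical n(NH3) = (2/3) × 225.4 = 150.3 mol → 2560 g
% yield = 2390 / 2560 × 100 = 93.36 %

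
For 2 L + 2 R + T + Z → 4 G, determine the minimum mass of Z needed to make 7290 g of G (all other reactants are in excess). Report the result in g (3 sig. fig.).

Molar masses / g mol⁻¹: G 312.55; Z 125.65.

n(G) = 7290 / 312.55 = 23.32 mol
n(Z) = (1/4) × 23.32 = 5.830 mol
mass = 5.830 × 125.65 = 732.5 g

733 g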